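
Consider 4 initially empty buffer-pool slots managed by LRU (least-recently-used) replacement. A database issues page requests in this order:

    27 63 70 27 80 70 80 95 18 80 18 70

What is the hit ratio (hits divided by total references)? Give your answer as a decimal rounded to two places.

27 -> miss, frames (27)
63 -> miss, frames (27 63)
70 -> miss, frames (27 63 70)
27 -> hit
80 -> miss, frames (63 70 27 80)
70 -> hit
80 -> hit
95 -> miss, evict 63, frames (27 70 80 95)
18 -> miss, evict 27, frames (70 80 95 18)
80 -> hit
18 -> hit
70 -> hit
Hits: 6 of 12 references → 6/12 = 0.5000.

0.50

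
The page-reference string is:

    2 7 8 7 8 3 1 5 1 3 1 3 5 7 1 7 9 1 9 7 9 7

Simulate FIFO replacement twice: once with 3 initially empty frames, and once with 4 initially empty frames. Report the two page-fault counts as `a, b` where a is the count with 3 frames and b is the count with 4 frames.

3 frames: F F F . . F F F . . . . . F . . F F . . . . → 9 faults.
4 frames: F F F . . F F F . . . . . F . . F . . . . . → 8 faults.
8 < 9: adding a frame reduced faults, as is typical.

9, 8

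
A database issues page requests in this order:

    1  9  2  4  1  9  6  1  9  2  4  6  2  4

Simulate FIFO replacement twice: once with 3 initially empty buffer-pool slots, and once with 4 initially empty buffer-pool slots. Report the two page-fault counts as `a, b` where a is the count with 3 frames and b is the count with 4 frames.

3 frames: F F F F F F F . . F F . . . → 9 faults.
4 frames: F F F F . . F F F F F F . . → 10 faults.
10 > 9: adding a frame increased faults — Belady's anomaly.

9, 10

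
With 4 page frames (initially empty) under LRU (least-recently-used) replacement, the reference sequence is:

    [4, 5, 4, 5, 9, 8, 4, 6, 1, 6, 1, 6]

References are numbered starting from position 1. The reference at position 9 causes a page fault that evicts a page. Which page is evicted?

pos 1: 4: fault, frames (4)
pos 2: 5: fault, frames (4 5)
pos 3: 4: hit
pos 4: 5: hit
pos 5: 9: fault, frames (4 5 9)
pos 6: 8: fault, frames (4 5 9 8)
pos 7: 4: hit
pos 8: 6: fault, evict 5, frames (9 8 4 6)
pos 9: 1: fault, evict 9, frames (8 4 6 1)
At position 9, page 9 is evicted.

9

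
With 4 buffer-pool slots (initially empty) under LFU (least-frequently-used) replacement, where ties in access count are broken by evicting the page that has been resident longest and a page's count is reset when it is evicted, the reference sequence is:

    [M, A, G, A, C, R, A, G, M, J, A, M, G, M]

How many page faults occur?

M: miss, frames {M}
A: miss, frames {M,A}
G: miss, frames {M,A,G}
A: hit
C: miss, frames {M,A,G,C}
R: miss, evict M, frames {A,G,C,R}
A: hit
G: hit
M: miss, evict C, frames {A,G,R,M}
J: miss, evict R, frames {A,G,M,J}
A: hit
M: hit
G: hit
M: hit
Page faults: 7.

7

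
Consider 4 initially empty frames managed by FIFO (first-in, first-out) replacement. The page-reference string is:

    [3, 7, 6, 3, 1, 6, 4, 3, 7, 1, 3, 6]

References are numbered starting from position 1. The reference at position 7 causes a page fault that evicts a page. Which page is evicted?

3

pos 1: 3 -> fault, frames (3)
pos 2: 7 -> fault, frames (3 7)
pos 3: 6 -> fault, frames (3 7 6)
pos 4: 3 -> hit
pos 5: 1 -> fault, frames (3 7 6 1)
pos 6: 6 -> hit
pos 7: 4 -> fault, evict 3, frames (7 6 1 4)
At position 7, page 3 is evicted.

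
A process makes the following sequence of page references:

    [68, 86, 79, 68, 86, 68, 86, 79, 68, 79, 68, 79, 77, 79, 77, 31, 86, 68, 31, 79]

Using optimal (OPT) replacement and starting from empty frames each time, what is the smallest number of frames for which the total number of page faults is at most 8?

f=1: 20 faults
f=2: 10 faults
f=3: 6 faults
f=4: 5 faults
f=5: 5 faults
Smallest f with faults ≤ 8 is 3.

3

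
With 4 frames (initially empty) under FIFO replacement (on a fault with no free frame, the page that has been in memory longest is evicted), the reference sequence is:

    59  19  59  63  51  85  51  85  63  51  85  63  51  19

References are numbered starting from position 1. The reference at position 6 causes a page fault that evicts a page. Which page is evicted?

pos 1: 59 -> miss, frames {59}
pos 2: 19 -> miss, frames {59,19}
pos 3: 59 -> hit
pos 4: 63 -> miss, frames {59,19,63}
pos 5: 51 -> miss, frames {59,19,63,51}
pos 6: 85 -> miss, evict 59, frames {19,63,51,85}
At position 6, page 59 is evicted.

59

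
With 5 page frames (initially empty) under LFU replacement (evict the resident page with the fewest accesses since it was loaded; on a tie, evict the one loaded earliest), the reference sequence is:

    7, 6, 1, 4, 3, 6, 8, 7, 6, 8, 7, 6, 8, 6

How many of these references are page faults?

7

7 → miss, frames (7)
6 → miss, frames (7 6)
1 → miss, frames (7 6 1)
4 → miss, frames (7 6 1 4)
3 → miss, frames (7 6 1 4 3)
6 → hit
8 → miss, evict 7, frames (6 1 4 3 8)
7 → miss, evict 1, frames (6 4 3 8 7)
6 → hit
8 → hit
7 → hit
6 → hit
8 → hit
6 → hit
Page faults: 7.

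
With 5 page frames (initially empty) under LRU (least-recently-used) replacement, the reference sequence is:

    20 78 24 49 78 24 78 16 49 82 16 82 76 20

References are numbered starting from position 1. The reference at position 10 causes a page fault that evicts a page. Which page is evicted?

20

pos 1: 20 -> miss, frames (20)
pos 2: 78 -> miss, frames (20 78)
pos 3: 24 -> miss, frames (20 78 24)
pos 4: 49 -> miss, frames (20 78 24 49)
pos 5: 78 -> hit
pos 6: 24 -> hit
pos 7: 78 -> hit
pos 8: 16 -> miss, frames (20 49 24 78 16)
pos 9: 49 -> hit
pos 10: 82 -> miss, evict 20, frames (24 78 16 49 82)
At position 10, page 20 is evicted.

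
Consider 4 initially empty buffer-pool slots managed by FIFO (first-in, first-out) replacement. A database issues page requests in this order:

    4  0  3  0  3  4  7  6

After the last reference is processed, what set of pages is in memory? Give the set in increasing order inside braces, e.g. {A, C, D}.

{0, 3, 6, 7}

4 -> fault, frames (4)
0 -> fault, frames (4 0)
3 -> fault, frames (4 0 3)
0 -> hit
3 -> hit
4 -> hit
7 -> fault, frames (4 0 3 7)
6 -> fault, evict 4, frames (0 3 7 6)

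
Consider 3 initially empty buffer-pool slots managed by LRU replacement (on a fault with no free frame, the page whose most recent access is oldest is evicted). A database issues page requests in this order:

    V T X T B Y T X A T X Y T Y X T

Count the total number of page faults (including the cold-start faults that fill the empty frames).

V -> fault, frames {V}
T -> fault, frames {V,T}
X -> fault, frames {V,T,X}
T -> hit
B -> fault, evict V, frames {X,T,B}
Y -> fault, evict X, frames {T,B,Y}
T -> hit
X -> fault, evict B, frames {Y,T,X}
A -> fault, evict Y, frames {T,X,A}
T -> hit
X -> hit
Y -> fault, evict A, frames {T,X,Y}
T -> hit
Y -> hit
X -> hit
T -> hit
Page faults: 8.

8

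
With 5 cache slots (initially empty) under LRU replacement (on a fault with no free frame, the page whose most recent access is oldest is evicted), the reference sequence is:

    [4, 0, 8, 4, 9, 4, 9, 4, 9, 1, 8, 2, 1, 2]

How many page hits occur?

8

4 -> miss, frames (4)
0 -> miss, frames (4 0)
8 -> miss, frames (4 0 8)
4 -> hit
9 -> miss, frames (0 8 4 9)
4 -> hit
9 -> hit
4 -> hit
9 -> hit
1 -> miss, frames (0 8 4 9 1)
8 -> hit
2 -> miss, evict 0, frames (4 9 1 8 2)
1 -> hit
2 -> hit
Hits: 8.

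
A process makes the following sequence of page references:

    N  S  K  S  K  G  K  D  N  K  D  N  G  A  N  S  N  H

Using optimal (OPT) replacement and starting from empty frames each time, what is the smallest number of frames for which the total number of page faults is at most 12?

f=1: 18 faults
f=2: 11 faults
f=3: 9 faults
f=4: 8 faults
f=5: 7 faults
f=6: 7 faults
f=7: 7 faults
Smallest f with faults ≤ 12 is 2.

2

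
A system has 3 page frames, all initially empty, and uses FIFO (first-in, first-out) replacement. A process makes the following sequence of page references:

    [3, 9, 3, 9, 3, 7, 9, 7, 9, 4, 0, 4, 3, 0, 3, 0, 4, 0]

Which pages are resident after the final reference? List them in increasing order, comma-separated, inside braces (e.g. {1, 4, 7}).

{0, 3, 4}

3: miss, frames (3)
9: miss, frames (3 9)
3: hit
9: hit
3: hit
7: miss, frames (3 9 7)
9: hit
7: hit
9: hit
4: miss, evict 3, frames (9 7 4)
0: miss, evict 9, frames (7 4 0)
4: hit
3: miss, evict 7, frames (4 0 3)
0: hit
3: hit
0: hit
4: hit
0: hit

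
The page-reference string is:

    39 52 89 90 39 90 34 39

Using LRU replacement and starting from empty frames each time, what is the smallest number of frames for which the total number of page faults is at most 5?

4

f=1: 8 faults
f=2: 7 faults
f=3: 6 faults
f=4: 5 faults
f=5: 5 faults
Smallest f with faults ≤ 5 is 4.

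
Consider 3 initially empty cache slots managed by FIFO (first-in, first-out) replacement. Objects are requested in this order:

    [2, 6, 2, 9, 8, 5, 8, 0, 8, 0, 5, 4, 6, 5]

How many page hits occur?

2 -> fault, frames (2)
6 -> fault, frames (2 6)
2 -> hit
9 -> fault, frames (2 6 9)
8 -> fault, evict 2, frames (6 9 8)
5 -> fault, evict 6, frames (9 8 5)
8 -> hit
0 -> fault, evict 9, frames (8 5 0)
8 -> hit
0 -> hit
5 -> hit
4 -> fault, evict 8, frames (5 0 4)
6 -> fault, evict 5, frames (0 4 6)
5 -> fault, evict 0, frames (4 6 5)
Hits: 5.

5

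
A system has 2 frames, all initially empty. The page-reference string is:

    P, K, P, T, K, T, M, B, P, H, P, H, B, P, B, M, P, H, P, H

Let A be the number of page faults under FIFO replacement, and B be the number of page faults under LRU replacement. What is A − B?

Under FIFO: F F . F . . F F F F . . F F . F . F F . → 12 faults.
Under LRU: F F . F F . F F F F . . F F . F F F . . → 13 faults.
A − B = 12 − 13 = -1.

-1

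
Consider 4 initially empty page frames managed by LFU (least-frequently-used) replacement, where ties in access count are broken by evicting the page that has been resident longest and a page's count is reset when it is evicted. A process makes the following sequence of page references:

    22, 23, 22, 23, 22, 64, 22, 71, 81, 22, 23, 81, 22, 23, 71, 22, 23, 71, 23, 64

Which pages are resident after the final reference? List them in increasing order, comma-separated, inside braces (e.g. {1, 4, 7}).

{22, 23, 64, 71}

22 -> miss, frames [22]
23 -> miss, frames [22, 23]
22 -> hit
23 -> hit
22 -> hit
64 -> miss, frames [22, 23, 64]
22 -> hit
71 -> miss, frames [22, 23, 64, 71]
81 -> miss, evict 64, frames [22, 23, 71, 81]
22 -> hit
23 -> hit
81 -> hit
22 -> hit
23 -> hit
71 -> hit
22 -> hit
23 -> hit
71 -> hit
23 -> hit
64 -> miss, evict 81, frames [22, 23, 71, 64]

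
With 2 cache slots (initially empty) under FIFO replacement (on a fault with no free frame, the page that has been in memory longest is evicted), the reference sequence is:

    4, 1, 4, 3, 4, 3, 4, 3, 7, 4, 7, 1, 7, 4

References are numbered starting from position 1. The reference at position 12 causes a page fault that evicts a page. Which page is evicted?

4

pos 1: 4 → miss, frames (4)
pos 2: 1 → miss, frames (4 1)
pos 3: 4 → hit
pos 4: 3 → miss, evict 4, frames (1 3)
pos 5: 4 → miss, evict 1, frames (3 4)
pos 6: 3 → hit
pos 7: 4 → hit
pos 8: 3 → hit
pos 9: 7 → miss, evict 3, frames (4 7)
pos 10: 4 → hit
pos 11: 7 → hit
pos 12: 1 → miss, evict 4, frames (7 1)
At position 12, page 4 is evicted.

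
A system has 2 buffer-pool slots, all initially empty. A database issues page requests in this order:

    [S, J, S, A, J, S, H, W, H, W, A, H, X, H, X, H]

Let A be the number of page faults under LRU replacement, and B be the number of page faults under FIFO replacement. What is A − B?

Under LRU: F F . F F F F F . . F F F . . . → 10 faults.
Under FIFO: F F . F . F F F . . F F F . . . → 9 faults.
A − B = 10 − 9 = 1.

1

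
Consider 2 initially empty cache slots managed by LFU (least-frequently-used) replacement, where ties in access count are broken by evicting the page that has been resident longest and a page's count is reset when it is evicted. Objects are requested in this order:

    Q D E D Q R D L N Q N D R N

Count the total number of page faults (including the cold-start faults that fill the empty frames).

11

Q -> fault, frames {Q}
D -> fault, frames {Q,D}
E -> fault, evict Q, frames {D,E}
D -> hit
Q -> fault, evict E, frames {D,Q}
R -> fault, evict Q, frames {D,R}
D -> hit
L -> fault, evict R, frames {D,L}
N -> fault, evict L, frames {D,N}
Q -> fault, evict N, frames {D,Q}
N -> fault, evict Q, frames {D,N}
D -> hit
R -> fault, evict N, frames {D,R}
N -> fault, evict R, frames {D,N}
Page faults: 11.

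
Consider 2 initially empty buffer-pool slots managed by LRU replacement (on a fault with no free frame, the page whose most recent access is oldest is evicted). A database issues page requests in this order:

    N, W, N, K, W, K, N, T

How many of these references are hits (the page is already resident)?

2

N: fault, frames [N]
W: fault, frames [N, W]
N: hit
K: fault, evict W, frames [N, K]
W: fault, evict N, frames [K, W]
K: hit
N: fault, evict W, frames [K, N]
T: fault, evict K, frames [N, T]
Hits: 2.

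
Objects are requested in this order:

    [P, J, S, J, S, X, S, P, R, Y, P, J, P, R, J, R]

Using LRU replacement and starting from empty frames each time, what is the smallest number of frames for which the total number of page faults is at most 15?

2

f=1: 16 faults
f=2: 11 faults
f=3: 9 faults
f=4: 7 faults
f=5: 7 faults
f=6: 6 faults
Smallest f with faults ≤ 15 is 2.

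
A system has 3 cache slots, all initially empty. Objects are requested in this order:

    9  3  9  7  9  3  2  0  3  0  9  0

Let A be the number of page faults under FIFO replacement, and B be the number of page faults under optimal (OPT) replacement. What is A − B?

Under FIFO: F F . F . . F F F . F . → 7 faults.
Under OPT: F F . F . . F F . . . . → 5 faults.
A − B = 7 − 5 = 2.

2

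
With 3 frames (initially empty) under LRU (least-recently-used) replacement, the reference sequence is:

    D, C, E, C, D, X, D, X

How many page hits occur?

D → miss, frames (D)
C → miss, frames (D C)
E → miss, frames (D C E)
C → hit
D → hit
X → miss, evict E, frames (C D X)
D → hit
X → hit
Hits: 4.

4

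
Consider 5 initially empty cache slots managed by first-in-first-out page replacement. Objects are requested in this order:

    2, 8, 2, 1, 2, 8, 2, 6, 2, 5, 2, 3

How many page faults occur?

6

2 → fault, frames {2}
8 → fault, frames {2,8}
2 → hit
1 → fault, frames {2,8,1}
2 → hit
8 → hit
2 → hit
6 → fault, frames {2,8,1,6}
2 → hit
5 → fault, frames {2,8,1,6,5}
2 → hit
3 → fault, evict 2, frames {8,1,6,5,3}
Page faults: 6.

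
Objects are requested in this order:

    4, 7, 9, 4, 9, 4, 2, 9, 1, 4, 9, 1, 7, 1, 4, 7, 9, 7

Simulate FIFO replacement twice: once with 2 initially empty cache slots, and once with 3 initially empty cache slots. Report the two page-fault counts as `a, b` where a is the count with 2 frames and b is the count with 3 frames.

14, 12

2 frames: F F F F . . F F F F F F F . F . F F → 14 faults.
3 frames: F F F . . . F . F F F . F F F . F F → 12 faults.
12 < 14: adding a frame reduced faults, as is typical.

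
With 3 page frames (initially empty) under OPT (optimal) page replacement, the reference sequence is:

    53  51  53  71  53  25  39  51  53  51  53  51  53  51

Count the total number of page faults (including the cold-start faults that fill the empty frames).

5

53 -> fault, frames (53)
51 -> fault, frames (53 51)
53 -> hit
71 -> fault, frames (53 51 71)
53 -> hit
25 -> fault, evict 71, frames (53 51 25)
39 -> fault, evict 25, frames (53 51 39)
51 -> hit
53 -> hit
51 -> hit
53 -> hit
51 -> hit
53 -> hit
51 -> hit
Page faults: 5.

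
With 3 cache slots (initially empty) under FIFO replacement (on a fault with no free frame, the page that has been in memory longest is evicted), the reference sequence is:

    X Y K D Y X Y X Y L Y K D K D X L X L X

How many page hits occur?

9

X → fault, frames [X]
Y → fault, frames [X, Y]
K → fault, frames [X, Y, K]
D → fault, evict X, frames [Y, K, D]
Y → hit
X → fault, evict Y, frames [K, D, X]
Y → fault, evict K, frames [D, X, Y]
X → hit
Y → hit
L → fault, evict D, frames [X, Y, L]
Y → hit
K → fault, evict X, frames [Y, L, K]
D → fault, evict Y, frames [L, K, D]
K → hit
D → hit
X → fault, evict L, frames [K, D, X]
L → fault, evict K, frames [D, X, L]
X → hit
L → hit
X → hit
Hits: 9.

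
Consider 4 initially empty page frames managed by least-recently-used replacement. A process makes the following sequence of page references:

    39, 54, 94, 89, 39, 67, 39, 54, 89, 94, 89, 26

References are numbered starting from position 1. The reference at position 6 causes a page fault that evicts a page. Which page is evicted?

54

pos 1: 39: fault, frames [39]
pos 2: 54: fault, frames [39, 54]
pos 3: 94: fault, frames [39, 54, 94]
pos 4: 89: fault, frames [39, 54, 94, 89]
pos 5: 39: hit
pos 6: 67: fault, evict 54, frames [94, 89, 39, 67]
At position 6, page 54 is evicted.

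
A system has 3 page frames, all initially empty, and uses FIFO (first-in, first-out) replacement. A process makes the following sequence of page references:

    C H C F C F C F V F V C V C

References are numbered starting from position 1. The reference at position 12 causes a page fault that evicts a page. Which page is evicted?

H

pos 1: C -> fault, frames {C}
pos 2: H -> fault, frames {C,H}
pos 3: C -> hit
pos 4: F -> fault, frames {C,H,F}
pos 5: C -> hit
pos 6: F -> hit
pos 7: C -> hit
pos 8: F -> hit
pos 9: V -> fault, evict C, frames {H,F,V}
pos 10: F -> hit
pos 11: V -> hit
pos 12: C -> fault, evict H, frames {F,V,C}
At position 12, page H is evicted.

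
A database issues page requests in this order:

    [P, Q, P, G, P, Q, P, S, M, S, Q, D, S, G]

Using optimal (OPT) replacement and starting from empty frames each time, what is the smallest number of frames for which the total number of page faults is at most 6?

f=1: 14 faults
f=2: 9 faults
f=3: 7 faults
f=4: 6 faults
f=5: 6 faults
f=6: 6 faults
Smallest f with faults ≤ 6 is 4.

4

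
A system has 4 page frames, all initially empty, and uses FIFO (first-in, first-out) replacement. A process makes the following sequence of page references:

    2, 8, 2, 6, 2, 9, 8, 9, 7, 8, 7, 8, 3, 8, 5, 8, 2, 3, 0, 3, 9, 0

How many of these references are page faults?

2 → miss, frames (2)
8 → miss, frames (2 8)
2 → hit
6 → miss, frames (2 8 6)
2 → hit
9 → miss, frames (2 8 6 9)
8 → hit
9 → hit
7 → miss, evict 2, frames (8 6 9 7)
8 → hit
7 → hit
8 → hit
3 → miss, evict 8, frames (6 9 7 3)
8 → miss, evict 6, frames (9 7 3 8)
5 → miss, evict 9, frames (7 3 8 5)
8 → hit
2 → miss, evict 7, frames (3 8 5 2)
3 → hit
0 → miss, evict 3, frames (8 5 2 0)
3 → miss, evict 8, frames (5 2 0 3)
9 → miss, evict 5, frames (2 0 3 9)
0 → hit
Page faults: 12.

12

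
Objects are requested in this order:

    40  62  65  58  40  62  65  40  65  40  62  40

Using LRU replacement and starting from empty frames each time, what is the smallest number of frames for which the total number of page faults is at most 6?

4

f=1: 12 faults
f=2: 9 faults
f=3: 7 faults
f=4: 4 faults
Smallest f with faults ≤ 6 is 4.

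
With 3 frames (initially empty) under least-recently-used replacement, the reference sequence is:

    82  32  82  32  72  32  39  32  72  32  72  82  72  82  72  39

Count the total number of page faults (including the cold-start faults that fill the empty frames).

6

82: fault, frames {82}
32: fault, frames {82,32}
82: hit
32: hit
72: fault, frames {82,32,72}
32: hit
39: fault, evict 82, frames {72,32,39}
32: hit
72: hit
32: hit
72: hit
82: fault, evict 39, frames {32,72,82}
72: hit
82: hit
72: hit
39: fault, evict 32, frames {82,72,39}
Page faults: 6.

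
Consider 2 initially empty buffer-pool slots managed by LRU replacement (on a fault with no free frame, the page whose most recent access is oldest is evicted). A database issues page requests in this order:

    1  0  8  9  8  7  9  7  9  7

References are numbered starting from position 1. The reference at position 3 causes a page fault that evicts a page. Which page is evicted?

1

pos 1: 1 → fault, frames (1)
pos 2: 0 → fault, frames (1 0)
pos 3: 8 → fault, evict 1, frames (0 8)
At position 3, page 1 is evicted.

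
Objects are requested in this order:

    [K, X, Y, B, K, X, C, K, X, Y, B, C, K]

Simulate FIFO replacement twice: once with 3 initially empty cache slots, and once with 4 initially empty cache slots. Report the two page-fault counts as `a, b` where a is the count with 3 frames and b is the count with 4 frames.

10, 11

3 frames: F F F F F F F . . F F . F → 10 faults.
4 frames: F F F F . . F F F F F F F → 11 faults.
11 > 10: adding a frame increased faults — Belady's anomaly.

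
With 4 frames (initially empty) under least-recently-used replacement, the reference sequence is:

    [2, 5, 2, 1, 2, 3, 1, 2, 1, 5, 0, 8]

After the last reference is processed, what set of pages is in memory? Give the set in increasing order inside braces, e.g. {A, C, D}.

2: miss, frames {2}
5: miss, frames {2,5}
2: hit
1: miss, frames {5,2,1}
2: hit
3: miss, frames {5,1,2,3}
1: hit
2: hit
1: hit
5: hit
0: miss, evict 3, frames {2,1,5,0}
8: miss, evict 2, frames {1,5,0,8}

{0, 1, 5, 8}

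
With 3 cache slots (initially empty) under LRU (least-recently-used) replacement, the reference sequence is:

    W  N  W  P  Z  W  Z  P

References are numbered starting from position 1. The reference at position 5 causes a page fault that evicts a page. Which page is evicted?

N

pos 1: W → miss, frames (W)
pos 2: N → miss, frames (W N)
pos 3: W → hit
pos 4: P → miss, frames (N W P)
pos 5: Z → miss, evict N, frames (W P Z)
At position 5, page N is evicted.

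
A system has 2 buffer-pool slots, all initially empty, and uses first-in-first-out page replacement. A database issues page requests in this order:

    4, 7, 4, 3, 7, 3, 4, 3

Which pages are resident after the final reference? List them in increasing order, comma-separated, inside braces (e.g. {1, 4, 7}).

4 → miss, frames [4]
7 → miss, frames [4, 7]
4 → hit
3 → miss, evict 4, frames [7, 3]
7 → hit
3 → hit
4 → miss, evict 7, frames [3, 4]
3 → hit

{3, 4}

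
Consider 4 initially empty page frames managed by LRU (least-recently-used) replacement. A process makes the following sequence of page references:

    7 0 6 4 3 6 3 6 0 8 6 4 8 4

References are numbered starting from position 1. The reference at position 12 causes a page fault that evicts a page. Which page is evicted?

3

pos 1: 7 → miss, frames (7)
pos 2: 0 → miss, frames (7 0)
pos 3: 6 → miss, frames (7 0 6)
pos 4: 4 → miss, frames (7 0 6 4)
pos 5: 3 → miss, evict 7, frames (0 6 4 3)
pos 6: 6 → hit
pos 7: 3 → hit
pos 8: 6 → hit
pos 9: 0 → hit
pos 10: 8 → miss, evict 4, frames (3 6 0 8)
pos 11: 6 → hit
pos 12: 4 → miss, evict 3, frames (0 8 6 4)
At position 12, page 3 is evicted.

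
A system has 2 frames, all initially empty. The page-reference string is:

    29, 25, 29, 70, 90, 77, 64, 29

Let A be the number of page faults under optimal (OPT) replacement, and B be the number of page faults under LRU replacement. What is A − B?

Under OPT: F F . F F F F . → 6 faults.
Under LRU: F F . F F F F F → 7 faults.
A − B = 6 − 7 = -1.

-1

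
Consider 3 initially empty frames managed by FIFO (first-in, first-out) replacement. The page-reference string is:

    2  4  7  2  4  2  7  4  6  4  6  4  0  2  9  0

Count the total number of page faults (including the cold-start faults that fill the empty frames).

2 -> fault, frames (2)
4 -> fault, frames (2 4)
7 -> fault, frames (2 4 7)
2 -> hit
4 -> hit
2 -> hit
7 -> hit
4 -> hit
6 -> fault, evict 2, frames (4 7 6)
4 -> hit
6 -> hit
4 -> hit
0 -> fault, evict 4, frames (7 6 0)
2 -> fault, evict 7, frames (6 0 2)
9 -> fault, evict 6, frames (0 2 9)
0 -> hit
Page faults: 7.

7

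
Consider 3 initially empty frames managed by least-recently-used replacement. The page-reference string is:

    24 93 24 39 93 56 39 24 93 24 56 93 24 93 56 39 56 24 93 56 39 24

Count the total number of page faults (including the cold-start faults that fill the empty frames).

12

24 -> miss, frames {24}
93 -> miss, frames {24,93}
24 -> hit
39 -> miss, frames {93,24,39}
93 -> hit
56 -> miss, evict 24, frames {39,93,56}
39 -> hit
24 -> miss, evict 93, frames {56,39,24}
93 -> miss, evict 56, frames {39,24,93}
24 -> hit
56 -> miss, evict 39, frames {93,24,56}
93 -> hit
24 -> hit
93 -> hit
56 -> hit
39 -> miss, evict 24, frames {93,56,39}
56 -> hit
24 -> miss, evict 93, frames {39,56,24}
93 -> miss, evict 39, frames {56,24,93}
56 -> hit
39 -> miss, evict 24, frames {93,56,39}
24 -> miss, evict 93, frames {56,39,24}
Page faults: 12.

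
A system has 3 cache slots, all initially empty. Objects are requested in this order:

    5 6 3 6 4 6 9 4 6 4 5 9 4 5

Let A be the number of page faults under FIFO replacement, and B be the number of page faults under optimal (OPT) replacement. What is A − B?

Under FIFO: F F F . F . F . F . F . F . → 8 faults.
Under OPT: F F F . F . F . . . F . . . → 6 faults.
A − B = 8 − 6 = 2.

2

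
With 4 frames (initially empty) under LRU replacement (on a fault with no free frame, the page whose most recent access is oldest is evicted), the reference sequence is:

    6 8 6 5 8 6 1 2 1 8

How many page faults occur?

6 -> fault, frames (6)
8 -> fault, frames (6 8)
6 -> hit
5 -> fault, frames (8 6 5)
8 -> hit
6 -> hit
1 -> fault, frames (5 8 6 1)
2 -> fault, evict 5, frames (8 6 1 2)
1 -> hit
8 -> hit
Page faults: 5.

5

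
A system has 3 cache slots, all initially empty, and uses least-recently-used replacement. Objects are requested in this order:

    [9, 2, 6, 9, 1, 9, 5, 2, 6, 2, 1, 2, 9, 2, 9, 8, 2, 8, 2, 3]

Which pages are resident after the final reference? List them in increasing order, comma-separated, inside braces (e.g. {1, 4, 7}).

9 -> miss, frames {9}
2 -> miss, frames {9,2}
6 -> miss, frames {9,2,6}
9 -> hit
1 -> miss, evict 2, frames {6,9,1}
9 -> hit
5 -> miss, evict 6, frames {1,9,5}
2 -> miss, evict 1, frames {9,5,2}
6 -> miss, evict 9, frames {5,2,6}
2 -> hit
1 -> miss, evict 5, frames {6,2,1}
2 -> hit
9 -> miss, evict 6, frames {1,2,9}
2 -> hit
9 -> hit
8 -> miss, evict 1, frames {2,9,8}
2 -> hit
8 -> hit
2 -> hit
3 -> miss, evict 9, frames {8,2,3}

{2, 3, 8}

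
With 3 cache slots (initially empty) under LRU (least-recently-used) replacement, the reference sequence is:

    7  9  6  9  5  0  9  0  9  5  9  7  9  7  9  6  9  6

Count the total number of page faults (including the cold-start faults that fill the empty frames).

7

7: miss, frames [7]
9: miss, frames [7, 9]
6: miss, frames [7, 9, 6]
9: hit
5: miss, evict 7, frames [6, 9, 5]
0: miss, evict 6, frames [9, 5, 0]
9: hit
0: hit
9: hit
5: hit
9: hit
7: miss, evict 0, frames [5, 9, 7]
9: hit
7: hit
9: hit
6: miss, evict 5, frames [7, 9, 6]
9: hit
6: hit
Page faults: 7.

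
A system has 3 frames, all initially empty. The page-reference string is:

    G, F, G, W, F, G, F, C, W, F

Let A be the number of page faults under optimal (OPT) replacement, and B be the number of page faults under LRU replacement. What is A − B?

Under OPT: F F . F . . . F . . → 4 faults.
Under LRU: F F . F . . . F F . → 5 faults.
A − B = 4 − 5 = -1.

-1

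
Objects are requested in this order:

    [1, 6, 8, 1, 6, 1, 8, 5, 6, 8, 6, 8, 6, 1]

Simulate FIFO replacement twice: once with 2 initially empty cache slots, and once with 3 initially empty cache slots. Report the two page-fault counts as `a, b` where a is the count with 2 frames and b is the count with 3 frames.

10, 5

2 frames: F F F F F . F F F F . . . F → 10 faults.
3 frames: F F F . . . . F . . . . . F → 5 faults.
5 < 10: adding a frame reduced faults, as is typical.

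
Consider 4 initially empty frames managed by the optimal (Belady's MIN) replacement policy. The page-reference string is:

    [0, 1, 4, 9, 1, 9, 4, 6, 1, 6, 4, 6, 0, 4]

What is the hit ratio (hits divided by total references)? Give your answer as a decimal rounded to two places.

0.64

0 -> fault, frames (0)
1 -> fault, frames (0 1)
4 -> fault, frames (0 1 4)
9 -> fault, frames (0 1 4 9)
1 -> hit
9 -> hit
4 -> hit
6 -> fault, evict 9, frames (0 1 4 6)
1 -> hit
6 -> hit
4 -> hit
6 -> hit
0 -> hit
4 -> hit
Hits: 9 of 14 references → 9/14 = 0.6429.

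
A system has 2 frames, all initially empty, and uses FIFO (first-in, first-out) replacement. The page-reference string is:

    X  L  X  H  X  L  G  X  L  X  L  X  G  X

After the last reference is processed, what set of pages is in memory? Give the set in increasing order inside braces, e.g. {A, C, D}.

{G, X}

X -> fault, frames [X]
L -> fault, frames [X, L]
X -> hit
H -> fault, evict X, frames [L, H]
X -> fault, evict L, frames [H, X]
L -> fault, evict H, frames [X, L]
G -> fault, evict X, frames [L, G]
X -> fault, evict L, frames [G, X]
L -> fault, evict G, frames [X, L]
X -> hit
L -> hit
X -> hit
G -> fault, evict X, frames [L, G]
X -> fault, evict L, frames [G, X]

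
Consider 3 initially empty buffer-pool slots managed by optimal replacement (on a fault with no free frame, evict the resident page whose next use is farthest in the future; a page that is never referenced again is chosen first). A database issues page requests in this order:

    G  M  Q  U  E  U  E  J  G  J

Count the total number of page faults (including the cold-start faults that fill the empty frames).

6

G -> fault, frames {G}
M -> fault, frames {G,M}
Q -> fault, frames {G,M,Q}
U -> fault, evict Q, frames {G,M,U}
E -> fault, evict M, frames {G,U,E}
U -> hit
E -> hit
J -> fault, evict E, frames {G,U,J}
G -> hit
J -> hit
Page faults: 6.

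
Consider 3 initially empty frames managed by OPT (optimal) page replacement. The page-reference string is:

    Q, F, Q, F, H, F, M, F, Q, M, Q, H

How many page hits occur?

Q: fault, frames (Q)
F: fault, frames (Q F)
Q: hit
F: hit
H: fault, frames (Q F H)
F: hit
M: fault, evict H, frames (Q F M)
F: hit
Q: hit
M: hit
Q: hit
H: fault, evict M, frames (Q F H)
Hits: 7.

7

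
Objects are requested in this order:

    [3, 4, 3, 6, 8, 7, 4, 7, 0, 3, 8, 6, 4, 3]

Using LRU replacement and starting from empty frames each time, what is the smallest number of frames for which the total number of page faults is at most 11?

f=1: 14 faults
f=2: 12 faults
f=3: 12 faults
f=4: 11 faults
f=5: 9 faults
f=6: 6 faults
Smallest f with faults ≤ 11 is 4.

4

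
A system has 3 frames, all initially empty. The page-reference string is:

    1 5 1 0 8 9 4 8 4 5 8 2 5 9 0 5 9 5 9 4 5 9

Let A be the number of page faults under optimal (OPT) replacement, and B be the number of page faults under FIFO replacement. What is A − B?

Under OPT: F F . F F F F . . . . F . F F . . . . F . . → 10 faults.
Under FIFO: F F . F F F F . . F F F . F F F . . . F . F → 14 faults.
A − B = 10 − 14 = -4.

-4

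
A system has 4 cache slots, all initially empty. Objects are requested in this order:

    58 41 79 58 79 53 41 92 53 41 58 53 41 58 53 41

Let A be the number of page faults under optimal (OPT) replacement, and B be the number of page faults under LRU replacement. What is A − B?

-1

Under OPT: F F F . . F . F . . . . . . . . → 5 faults.
Under LRU: F F F . . F . F . . F . . . . . → 6 faults.
A − B = 5 − 6 = -1.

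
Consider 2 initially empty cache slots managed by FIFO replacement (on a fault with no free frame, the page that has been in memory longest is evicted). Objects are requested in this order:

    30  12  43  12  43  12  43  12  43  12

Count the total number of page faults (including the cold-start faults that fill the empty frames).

3

30: fault, frames [30]
12: fault, frames [30, 12]
43: fault, evict 30, frames [12, 43]
12: hit
43: hit
12: hit
43: hit
12: hit
43: hit
12: hit
Page faults: 3.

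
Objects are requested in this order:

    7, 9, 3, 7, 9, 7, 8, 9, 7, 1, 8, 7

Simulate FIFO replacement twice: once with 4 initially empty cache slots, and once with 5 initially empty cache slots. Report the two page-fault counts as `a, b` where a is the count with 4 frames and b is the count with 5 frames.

6, 5

4 frames: F F F . . . F . . F . F → 6 faults.
5 frames: F F F . . . F . . F . . → 5 faults.
5 < 6: adding a frame reduced faults, as is typical.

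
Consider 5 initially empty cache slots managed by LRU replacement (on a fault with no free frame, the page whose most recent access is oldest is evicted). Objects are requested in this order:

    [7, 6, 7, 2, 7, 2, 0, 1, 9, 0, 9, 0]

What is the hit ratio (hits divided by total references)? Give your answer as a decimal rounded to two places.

0.50

7 -> miss, frames {7}
6 -> miss, frames {7,6}
7 -> hit
2 -> miss, frames {6,7,2}
7 -> hit
2 -> hit
0 -> miss, frames {6,7,2,0}
1 -> miss, frames {6,7,2,0,1}
9 -> miss, evict 6, frames {7,2,0,1,9}
0 -> hit
9 -> hit
0 -> hit
Hits: 6 of 12 references → 6/12 = 0.5000.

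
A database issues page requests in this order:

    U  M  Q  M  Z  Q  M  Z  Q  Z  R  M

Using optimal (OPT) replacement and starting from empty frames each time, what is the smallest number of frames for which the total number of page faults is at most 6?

f=1: 12 faults
f=2: 8 faults
f=3: 5 faults
f=4: 5 faults
f=5: 5 faults
Smallest f with faults ≤ 6 is 3.

3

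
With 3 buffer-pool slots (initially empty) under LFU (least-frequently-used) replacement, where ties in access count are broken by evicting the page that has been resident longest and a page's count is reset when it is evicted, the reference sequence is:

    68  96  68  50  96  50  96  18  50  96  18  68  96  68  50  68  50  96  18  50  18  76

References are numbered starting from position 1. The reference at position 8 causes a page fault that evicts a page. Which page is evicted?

pos 1: 68: fault, frames (68)
pos 2: 96: fault, frames (68 96)
pos 3: 68: hit
pos 4: 50: fault, frames (68 96 50)
pos 5: 96: hit
pos 6: 50: hit
pos 7: 96: hit
pos 8: 18: fault, evict 68, frames (96 50 18)
At position 8, page 68 is evicted.

68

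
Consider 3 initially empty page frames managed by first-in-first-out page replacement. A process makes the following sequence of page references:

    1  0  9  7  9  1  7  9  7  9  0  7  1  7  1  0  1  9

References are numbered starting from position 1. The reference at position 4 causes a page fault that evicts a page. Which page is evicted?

pos 1: 1: miss, frames [1]
pos 2: 0: miss, frames [1, 0]
pos 3: 9: miss, frames [1, 0, 9]
pos 4: 7: miss, evict 1, frames [0, 9, 7]
At position 4, page 1 is evicted.

1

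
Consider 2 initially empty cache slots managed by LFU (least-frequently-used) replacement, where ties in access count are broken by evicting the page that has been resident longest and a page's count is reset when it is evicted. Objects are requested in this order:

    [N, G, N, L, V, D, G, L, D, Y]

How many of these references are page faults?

N -> fault, frames (N)
G -> fault, frames (N G)
N -> hit
L -> fault, evict G, frames (N L)
V -> fault, evict L, frames (N V)
D -> fault, evict V, frames (N D)
G -> fault, evict D, frames (N G)
L -> fault, evict G, frames (N L)
D -> fault, evict L, frames (N D)
Y -> fault, evict D, frames (N Y)
Page faults: 9.

9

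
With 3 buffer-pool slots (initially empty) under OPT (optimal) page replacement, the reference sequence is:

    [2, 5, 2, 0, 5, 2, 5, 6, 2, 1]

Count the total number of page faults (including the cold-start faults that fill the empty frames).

2 -> miss, frames [2]
5 -> miss, frames [2, 5]
2 -> hit
0 -> miss, frames [2, 5, 0]
5 -> hit
2 -> hit
5 -> hit
6 -> miss, evict 0, frames [2, 5, 6]
2 -> hit
1 -> miss, evict 6, frames [2, 5, 1]
Page faults: 5.

5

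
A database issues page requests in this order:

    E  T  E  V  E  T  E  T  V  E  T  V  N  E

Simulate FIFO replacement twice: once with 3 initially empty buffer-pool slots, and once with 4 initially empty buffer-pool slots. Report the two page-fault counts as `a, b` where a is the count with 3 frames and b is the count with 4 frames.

5, 4

3 frames: F F . F . . . . . . . . F F → 5 faults.
4 frames: F F . F . . . . . . . . F . → 4 faults.
4 < 5: adding a frame reduced faults, as is typical.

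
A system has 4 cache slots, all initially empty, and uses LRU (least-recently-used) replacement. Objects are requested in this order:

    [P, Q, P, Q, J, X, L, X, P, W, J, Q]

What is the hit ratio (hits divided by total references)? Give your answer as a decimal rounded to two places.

0.25

P -> fault, frames {P}
Q -> fault, frames {P,Q}
P -> hit
Q -> hit
J -> fault, frames {P,Q,J}
X -> fault, frames {P,Q,J,X}
L -> fault, evict P, frames {Q,J,X,L}
X -> hit
P -> fault, evict Q, frames {J,L,X,P}
W -> fault, evict J, frames {L,X,P,W}
J -> fault, evict L, frames {X,P,W,J}
Q -> fault, evict X, frames {P,W,J,Q}
Hits: 3 of 12 references → 3/12 = 0.2500.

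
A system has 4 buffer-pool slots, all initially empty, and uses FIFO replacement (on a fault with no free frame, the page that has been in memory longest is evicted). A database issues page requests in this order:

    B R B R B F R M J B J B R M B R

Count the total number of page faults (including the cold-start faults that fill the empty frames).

B -> miss, frames (B)
R -> miss, frames (B R)
B -> hit
R -> hit
B -> hit
F -> miss, frames (B R F)
R -> hit
M -> miss, frames (B R F M)
J -> miss, evict B, frames (R F M J)
B -> miss, evict R, frames (F M J B)
J -> hit
B -> hit
R -> miss, evict F, frames (M J B R)
M -> hit
B -> hit
R -> hit
Page faults: 7.

7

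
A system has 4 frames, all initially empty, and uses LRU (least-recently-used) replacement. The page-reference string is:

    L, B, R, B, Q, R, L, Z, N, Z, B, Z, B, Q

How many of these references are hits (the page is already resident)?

6

L: fault, frames (L)
B: fault, frames (L B)
R: fault, frames (L B R)
B: hit
Q: fault, frames (L R B Q)
R: hit
L: hit
Z: fault, evict B, frames (Q R L Z)
N: fault, evict Q, frames (R L Z N)
Z: hit
B: fault, evict R, frames (L N Z B)
Z: hit
B: hit
Q: fault, evict L, frames (N Z B Q)
Hits: 6.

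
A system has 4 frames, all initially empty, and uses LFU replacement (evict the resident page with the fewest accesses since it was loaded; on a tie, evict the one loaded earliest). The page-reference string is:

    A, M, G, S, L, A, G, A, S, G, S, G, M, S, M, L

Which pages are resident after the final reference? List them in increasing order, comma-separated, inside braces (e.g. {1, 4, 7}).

A: fault, frames (A)
M: fault, frames (A M)
G: fault, frames (A M G)
S: fault, frames (A M G S)
L: fault, evict A, frames (M G S L)
A: fault, evict M, frames (G S L A)
G: hit
A: hit
S: hit
G: hit
S: hit
G: hit
M: fault, evict L, frames (G S A M)
S: hit
M: hit
L: fault, evict A, frames (G S M L)

{G, L, M, S}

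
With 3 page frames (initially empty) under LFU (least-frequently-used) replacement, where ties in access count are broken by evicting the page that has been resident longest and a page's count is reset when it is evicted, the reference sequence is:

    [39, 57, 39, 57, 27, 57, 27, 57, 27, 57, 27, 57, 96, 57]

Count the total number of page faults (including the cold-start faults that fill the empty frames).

39 → fault, frames (39)
57 → fault, frames (39 57)
39 → hit
57 → hit
27 → fault, frames (39 57 27)
57 → hit
27 → hit
57 → hit
27 → hit
57 → hit
27 → hit
57 → hit
96 → fault, evict 39, frames (57 27 96)
57 → hit
Page faults: 4.

4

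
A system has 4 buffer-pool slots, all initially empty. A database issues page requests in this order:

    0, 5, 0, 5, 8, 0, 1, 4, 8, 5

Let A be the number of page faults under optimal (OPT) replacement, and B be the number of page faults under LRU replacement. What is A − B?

-1

Under OPT: F F . . F . F F . . → 5 faults.
Under LRU: F F . . F . F F . F → 6 faults.
A − B = 5 − 6 = -1.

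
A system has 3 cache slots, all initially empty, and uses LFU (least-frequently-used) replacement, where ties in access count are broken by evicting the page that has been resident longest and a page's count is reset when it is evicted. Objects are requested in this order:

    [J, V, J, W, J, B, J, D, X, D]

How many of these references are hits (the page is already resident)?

4

J → miss, frames {J}
V → miss, frames {J,V}
J → hit
W → miss, frames {J,V,W}
J → hit
B → miss, evict V, frames {J,W,B}
J → hit
D → miss, evict W, frames {J,B,D}
X → miss, evict B, frames {J,D,X}
D → hit
Hits: 4.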